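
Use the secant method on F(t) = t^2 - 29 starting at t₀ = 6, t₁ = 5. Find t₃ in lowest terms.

F(6) = 7, F(5) = -4. t₂ = 5 - (-4)·(5 - 6)/((-4) - 7) = 59/11.
F(5) = -4, F(59/11) = -28/121. t₃ = (59/11) - (-28/121)·((59/11) - 5)/((-28/121) - (-4)) = 307/57.

307/57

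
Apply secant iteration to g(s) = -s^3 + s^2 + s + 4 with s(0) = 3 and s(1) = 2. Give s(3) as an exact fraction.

g(3) = -11, g(2) = 2. s(2) = 2 - 2·(2 - 3)/(2 - (-11)) = 28/13.
g(2) = 2, g(28/13) = 1760/2197. s(3) = (28/13) - (1760/2197)·((28/13) - 2)/((1760/2197) - 2) = 2972/1317.

2972/1317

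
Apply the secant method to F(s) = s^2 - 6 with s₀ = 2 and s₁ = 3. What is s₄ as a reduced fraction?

267/109

F(2) = -2, F(3) = 3. s₂ = 3 - 3·(3 - 2)/(3 - (-2)) = 12/5.
F(3) = 3, F(12/5) = -6/25. s₃ = (12/5) - (-6/25)·((12/5) - 3)/((-6/25) - 3) = 22/9.
F(12/5) = -6/25, F(22/9) = -2/81. s₄ = (22/9) - (-2/81)·((22/9) - (12/5))/((-2/81) - (-6/25)) = 267/109.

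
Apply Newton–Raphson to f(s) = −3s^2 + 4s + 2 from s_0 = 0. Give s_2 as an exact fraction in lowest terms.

f'(s) = −6s + 4.
f(0) = 2, f'(0) = 4, so s_1 = 0 − 2/4 = −1/2.
f(−1/2) = −3/4, f'(−1/2) = 7, so s_2 = (−1/2) − (−3/4)/7 = −11/28.

−11/28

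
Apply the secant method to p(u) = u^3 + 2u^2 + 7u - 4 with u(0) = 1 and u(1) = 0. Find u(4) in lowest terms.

p(1) = 6, p(0) = -4. u(2) = 0 - (-4)·(0 - 1)/((-4) - 6) = 2/5.
p(0) = -4, p(2/5) = -102/125. u(3) = (2/5) - (-102/125)·((2/5) - 0)/((-102/125) - (-4)) = 100/199.
p(2/5) = -102/125, p(100/199) = 1178304/7880599. u(4) = (100/199) - (1178304/7880599)·((100/199) - (2/5))/((1178304/7880599) - (-102/125)) = 4537700/9324599.

4537700/9324599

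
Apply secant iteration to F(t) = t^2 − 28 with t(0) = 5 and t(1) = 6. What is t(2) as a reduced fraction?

F(5) = −3, F(6) = 8. t(2) = 6 − 8·(6 − 5)/(8 − (−3)) = 58/11.

58/11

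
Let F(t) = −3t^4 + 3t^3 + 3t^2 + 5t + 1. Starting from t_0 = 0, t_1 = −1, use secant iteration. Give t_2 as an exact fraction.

−1/8

F(0) = 1, F(−1) = −7. t_2 = (−1) − (−7)·((−1) − 0)/((−7) − 1) = −1/8.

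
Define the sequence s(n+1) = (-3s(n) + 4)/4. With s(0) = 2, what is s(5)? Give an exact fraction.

s(1) = (-3·2 + 4)/4 = -1/2.
s(2) = (-3·(-1/2) + 4)/4 = 11/8.
s(3) = (-3·(11/8) + 4)/4 = -1/32.
s(4) = (-3·(-1/32) + 4)/4 = 131/128.
s(5) = (-3·(131/128) + 4)/4 = 119/512.

119/512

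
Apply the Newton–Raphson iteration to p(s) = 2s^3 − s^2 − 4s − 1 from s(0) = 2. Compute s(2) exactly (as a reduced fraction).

1297/728

p'(s) = 6s^2 − 2s − 4.
p(2) = 3, p'(2) = 16, so s(1) = 2 − 3/16 = 29/16.
p(29/16) = 765/2048, p'(29/16) = 1547/128, so s(2) = (29/16) − (765/2048)/(1547/128) = 1297/728.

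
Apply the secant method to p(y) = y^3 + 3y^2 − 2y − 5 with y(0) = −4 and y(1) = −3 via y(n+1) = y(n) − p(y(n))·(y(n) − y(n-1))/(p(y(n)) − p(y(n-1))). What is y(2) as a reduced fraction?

−43/14

p(−4) = −13, p(−3) = 1. y(2) = (−3) − 1·((−3) − (−4))/(1 − (−13)) = −43/14.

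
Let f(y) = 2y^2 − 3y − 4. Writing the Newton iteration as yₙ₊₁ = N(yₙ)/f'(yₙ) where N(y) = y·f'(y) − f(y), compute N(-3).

f'(y) = 4y − 3.
N(y) = y·f'(y) − f(y) = y·(4y − 3) − (2y^2 − 3y − 4) = 2y^2 + 4.
N(-3) = 22.

22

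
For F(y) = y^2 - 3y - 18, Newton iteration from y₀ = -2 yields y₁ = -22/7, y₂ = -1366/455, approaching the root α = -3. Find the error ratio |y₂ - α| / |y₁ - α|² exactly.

y₁ - α = -22/7 - (-3) = -22/7 + 3 = -1/7, so |y₁ - α| = 1/7.
y₂ - α = -1366/455 - (-3) = -1366/455 + 3 = -1/455, so |y₂ - α| = 1/455.
|y₁ - α|² = 1/49.
Ratio = (1/455) / (1/49) = 7/65.

7/65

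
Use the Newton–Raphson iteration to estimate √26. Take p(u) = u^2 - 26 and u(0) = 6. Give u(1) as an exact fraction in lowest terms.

31/6

p'(u) = 2u.
p(6) = 10, p'(6) = 12, so u(1) = 6 - 10/12 = 31/6.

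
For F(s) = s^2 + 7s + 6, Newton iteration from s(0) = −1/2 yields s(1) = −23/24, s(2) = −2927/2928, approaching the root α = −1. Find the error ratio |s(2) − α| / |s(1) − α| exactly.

1/122

s(1) − α = −23/24 − (−1) = −23/24 + 1 = 1/24, so |s(1) − α| = 1/24.
s(2) − α = −2927/2928 − (−1) = −2927/2928 + 1 = 1/2928, so |s(2) − α| = 1/2928.
Ratio = (1/2928) / (1/24) = 1/122.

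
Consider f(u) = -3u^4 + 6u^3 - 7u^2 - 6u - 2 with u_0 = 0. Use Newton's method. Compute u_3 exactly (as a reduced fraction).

-283/3285

f'(u) = -12u^3 + 18u^2 - 14u - 6.
f(0) = -2, f'(0) = -6, so u_1 = 0 - (-2)/(-6) = -1/3.
f(-1/3) = -28/27, f'(-1/3) = 10/9, so u_2 = (-1/3) - (-28/27)/(10/9) = 3/5.
f(3/5) = -4508/625, f'(3/5) = -1314/125, so u_3 = (3/5) - (-4508/625)/(-1314/125) = -283/3285.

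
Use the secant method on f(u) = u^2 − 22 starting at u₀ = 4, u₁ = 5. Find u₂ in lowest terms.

f(4) = −6, f(5) = 3. u₂ = 5 − 3·(5 − 4)/(3 − (−6)) = 14/3.

14/3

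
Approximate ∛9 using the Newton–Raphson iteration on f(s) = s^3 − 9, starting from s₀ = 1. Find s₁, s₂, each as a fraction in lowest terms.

f'(s) = 3s^2.
f(1) = −8, f'(1) = 3, so s₁ = 1 − (−8)/3 = 11/3.
f(11/3) = 1088/27, f'(11/3) = 121/3, so s₂ = (11/3) − (1088/27)/(121/3) = 2905/1089.

s₁ = 11/3, s₂ = 2905/1089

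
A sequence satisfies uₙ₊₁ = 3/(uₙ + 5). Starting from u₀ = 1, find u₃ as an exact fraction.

33/61

u₁ = 3/(1 + 5) = 1/2.
u₂ = 3/(1/2 + 5) = 6/11.
u₃ = 3/(6/11 + 5) = 33/61.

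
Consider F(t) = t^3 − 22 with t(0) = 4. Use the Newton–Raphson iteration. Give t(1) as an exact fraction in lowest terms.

25/8

F'(t) = 3t^2.
F(4) = 42, F'(4) = 48, so t(1) = 4 − 42/48 = 25/8.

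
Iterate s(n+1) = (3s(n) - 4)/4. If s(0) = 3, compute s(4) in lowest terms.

s(1) = (3·3 - 4)/4 = 5/4.
s(2) = (3·(5/4) - 4)/4 = -1/16.
s(3) = (3·(-1/16) - 4)/4 = -67/64.
s(4) = (3·(-67/64) - 4)/4 = -457/256.

-457/256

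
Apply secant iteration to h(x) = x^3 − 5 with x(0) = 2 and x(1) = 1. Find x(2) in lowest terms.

11/7

h(2) = 3, h(1) = −4. x(2) = 1 − (−4)·(1 − 2)/((−4) − 3) = 11/7.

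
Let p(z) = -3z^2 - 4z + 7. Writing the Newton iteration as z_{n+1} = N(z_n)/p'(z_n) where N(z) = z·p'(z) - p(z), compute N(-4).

p'(z) = -6z - 4.
N(z) = z·p'(z) - p(z) = z·(-6z - 4) - (-3z^2 - 4z + 7) = -3z^2 - 7.
N(-4) = -55.

-55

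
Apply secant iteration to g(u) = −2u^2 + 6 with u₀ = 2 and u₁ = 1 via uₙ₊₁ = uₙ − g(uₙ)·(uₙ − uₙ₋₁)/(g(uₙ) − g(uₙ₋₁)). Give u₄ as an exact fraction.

g(2) = −2, g(1) = 4. u₂ = 1 − 4·(1 − 2)/(4 − (−2)) = 5/3.
g(1) = 4, g(5/3) = 4/9. u₃ = (5/3) − (4/9)·((5/3) − 1)/((4/9) − 4) = 7/4.
g(5/3) = 4/9, g(7/4) = −1/8. u₄ = (7/4) − (−1/8)·((7/4) − (5/3))/((−1/8) − (4/9)) = 71/41.

71/41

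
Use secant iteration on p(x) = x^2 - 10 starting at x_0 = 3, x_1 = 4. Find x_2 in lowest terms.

p(3) = -1, p(4) = 6. x_2 = 4 - 6·(4 - 3)/(6 - (-1)) = 22/7.

22/7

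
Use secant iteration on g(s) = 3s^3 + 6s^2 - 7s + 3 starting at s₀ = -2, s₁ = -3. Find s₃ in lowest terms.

-40701/13967

g(-2) = 17, g(-3) = -3. s₂ = (-3) - (-3)·((-3) - (-2))/((-3) - 17) = -57/20.
g(-3) = -3, g(-57/20) = 17901/8000. s₃ = (-57/20) - (17901/8000)·((-57/20) - (-3))/((17901/8000) - (-3)) = -40701/13967.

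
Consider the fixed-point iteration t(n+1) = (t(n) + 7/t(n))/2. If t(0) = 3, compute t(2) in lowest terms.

127/48

t(1) = (3 + 7/3)/2 = 8/3.
t(2) = (8/3 + 7/(8/3))/2 = 127/48.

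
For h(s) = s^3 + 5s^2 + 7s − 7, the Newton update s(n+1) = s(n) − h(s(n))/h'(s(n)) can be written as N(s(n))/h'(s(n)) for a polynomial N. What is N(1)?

14

h'(s) = 3s^2 + 10s + 7.
N(s) = s·h'(s) − h(s) = s·(3s^2 + 10s + 7) − (s^3 + 5s^2 + 7s − 7) = 2s^3 + 5s^2 + 7.
N(1) = 14.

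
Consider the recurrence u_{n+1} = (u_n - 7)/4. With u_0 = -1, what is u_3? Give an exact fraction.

-37/16

u_1 = ((-1) - 7)/4 = -2.
u_2 = ((-2) - 7)/4 = -9/4.
u_3 = ((-9/4) - 7)/4 = -37/16.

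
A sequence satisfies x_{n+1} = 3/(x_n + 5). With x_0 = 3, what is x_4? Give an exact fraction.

717/1324

x_1 = 3/(3 + 5) = 3/8.
x_2 = 3/(3/8 + 5) = 24/43.
x_3 = 3/(24/43 + 5) = 129/239.
x_4 = 3/(129/239 + 5) = 717/1324.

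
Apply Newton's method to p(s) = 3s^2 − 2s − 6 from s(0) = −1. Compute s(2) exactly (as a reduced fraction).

p'(s) = 6s − 2.
p(−1) = −1, p'(−1) = −8, so s(1) = (−1) − (−1)/(−8) = −9/8.
p(−9/8) = 3/64, p'(−9/8) = −35/4, so s(2) = (−9/8) − (3/64)/(−35/4) = −627/560.

−627/560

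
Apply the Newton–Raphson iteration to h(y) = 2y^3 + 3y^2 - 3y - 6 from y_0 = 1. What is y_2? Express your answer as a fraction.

h'(y) = 6y^2 + 6y - 3.
h(1) = -4, h'(1) = 9, so y_1 = 1 - (-4)/9 = 13/9.
h(13/9) = 1424/729, h'(13/9) = 491/27, so y_2 = (13/9) - (1424/729)/(491/27) = 17725/13257.

17725/13257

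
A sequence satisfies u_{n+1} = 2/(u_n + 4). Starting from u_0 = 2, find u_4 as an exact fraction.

u_1 = 2/(2 + 4) = 1/3.
u_2 = 2/(1/3 + 4) = 6/13.
u_3 = 2/(6/13 + 4) = 13/29.
u_4 = 2/(13/29 + 4) = 58/129.

58/129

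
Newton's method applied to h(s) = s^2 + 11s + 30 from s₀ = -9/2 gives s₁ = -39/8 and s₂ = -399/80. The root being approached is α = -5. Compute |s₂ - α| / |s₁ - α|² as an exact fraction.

4/5

s₁ - α = -39/8 - (-5) = -39/8 + 5 = 1/8, so |s₁ - α| = 1/8.
s₂ - α = -399/80 - (-5) = -399/80 + 5 = 1/80, so |s₂ - α| = 1/80.
|s₁ - α|² = 1/64.
Ratio = (1/80) / (1/64) = 4/5.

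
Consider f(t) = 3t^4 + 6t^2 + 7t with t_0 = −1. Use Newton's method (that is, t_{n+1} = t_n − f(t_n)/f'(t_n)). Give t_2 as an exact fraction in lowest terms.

−845775/988193

f'(t) = 12t^3 + 12t + 7.
f(−1) = 2, f'(−1) = −17, so t_1 = (−1) − 2/(−17) = −15/17.
f(−15/17) = 26160/83521, f'(−15/17) = −58129/4913, so t_2 = (−15/17) − (26160/83521)/(−58129/4913) = −845775/988193.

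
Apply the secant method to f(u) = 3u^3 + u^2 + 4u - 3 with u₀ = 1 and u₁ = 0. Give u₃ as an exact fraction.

192/307

f(1) = 5, f(0) = -3. u₂ = 0 - (-3)·(0 - 1)/((-3) - 5) = 3/8.
f(0) = -3, f(3/8) = -615/512. u₃ = (3/8) - (-615/512)·((3/8) - 0)/((-615/512) - (-3)) = 192/307.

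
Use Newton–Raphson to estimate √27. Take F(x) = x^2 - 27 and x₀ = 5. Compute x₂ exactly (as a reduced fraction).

1351/260

F'(x) = 2x.
F(5) = -2, F'(5) = 10, so x₁ = 5 - (-2)/10 = 26/5.
F(26/5) = 1/25, F'(26/5) = 52/5, so x₂ = (26/5) - (1/25)/(52/5) = 1351/260.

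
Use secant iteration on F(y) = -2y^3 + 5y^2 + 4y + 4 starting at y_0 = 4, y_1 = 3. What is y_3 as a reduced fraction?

268/81

F(4) = -28, F(3) = 7. y_2 = 3 - 7·(3 - 4)/(7 - (-28)) = 16/5.
F(3) = 7, F(16/5) = 308/125. y_3 = (16/5) - (308/125)·((16/5) - 3)/((308/125) - 7) = 268/81.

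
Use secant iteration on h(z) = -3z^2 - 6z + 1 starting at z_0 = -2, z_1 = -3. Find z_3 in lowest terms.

h(-2) = 1, h(-3) = -8. z_2 = (-3) - (-8)·((-3) - (-2))/((-8) - 1) = -19/9.
h(-3) = -8, h(-19/9) = 8/27. z_3 = (-19/9) - (8/27)·((-19/9) - (-3))/((8/27) - (-8)) = -15/7.

-15/7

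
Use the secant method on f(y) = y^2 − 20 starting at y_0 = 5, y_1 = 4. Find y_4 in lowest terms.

1364/305

f(5) = 5, f(4) = −4. y_2 = 4 − (−4)·(4 − 5)/((−4) − 5) = 40/9.
f(4) = −4, f(40/9) = −20/81. y_3 = (40/9) − (−20/81)·((40/9) − 4)/((−20/81) − (−4)) = 85/19.
f(40/9) = −20/81, f(85/19) = 5/361. y_4 = (85/19) − (5/361)·((85/19) − (40/9))/((5/361) − (−20/81)) = 1364/305.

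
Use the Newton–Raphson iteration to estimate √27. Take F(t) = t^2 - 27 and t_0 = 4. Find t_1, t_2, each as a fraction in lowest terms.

F'(t) = 2t.
F(4) = -11, F'(4) = 8, so t_1 = 4 - (-11)/8 = 43/8.
F(43/8) = 121/64, F'(43/8) = 43/4, so t_2 = (43/8) - (121/64)/(43/4) = 3577/688.

t_1 = 43/8, t_2 = 3577/688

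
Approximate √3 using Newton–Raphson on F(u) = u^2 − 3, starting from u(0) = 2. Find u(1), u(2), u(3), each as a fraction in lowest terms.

F'(u) = 2u.
F(2) = 1, F'(2) = 4, so u(1) = 2 − 1/4 = 7/4.
F(7/4) = 1/16, F'(7/4) = 7/2, so u(2) = (7/4) − (1/16)/(7/2) = 97/56.
F(97/56) = 1/3136, F'(97/56) = 97/28, so u(3) = (97/56) − (1/3136)/(97/28) = 18817/10864.

u(1) = 7/4, u(2) = 97/56, u(3) = 18817/10864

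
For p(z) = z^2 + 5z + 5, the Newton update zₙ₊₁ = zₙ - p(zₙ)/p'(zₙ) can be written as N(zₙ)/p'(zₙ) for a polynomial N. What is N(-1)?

p'(z) = 2z + 5.
N(z) = z·p'(z) - p(z) = z·(2z + 5) - (z^2 + 5z + 5) = z^2 - 5.
N(-1) = -4.

-4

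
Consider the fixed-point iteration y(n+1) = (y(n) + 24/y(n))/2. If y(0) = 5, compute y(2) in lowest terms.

y(1) = (5 + 24/5)/2 = 49/10.
y(2) = (49/10 + 24/(49/10))/2 = 4801/980.

4801/980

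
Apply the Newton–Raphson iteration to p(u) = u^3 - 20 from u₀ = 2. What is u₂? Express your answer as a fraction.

p'(u) = 3u^2.
p(2) = -12, p'(2) = 12, so u₁ = 2 - (-12)/12 = 3.
p(3) = 7, p'(3) = 27, so u₂ = 3 - 7/27 = 74/27.

74/27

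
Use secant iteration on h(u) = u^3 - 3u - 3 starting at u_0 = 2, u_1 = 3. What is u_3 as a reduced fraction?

h(2) = -1, h(3) = 15. u_2 = 3 - 15·(3 - 2)/(15 - (-1)) = 33/16.
h(3) = 15, h(33/16) = -1695/4096. u_3 = (33/16) - (-1695/4096)·((33/16) - 3)/((-1695/4096) - 15) = 2929/1403.

2929/1403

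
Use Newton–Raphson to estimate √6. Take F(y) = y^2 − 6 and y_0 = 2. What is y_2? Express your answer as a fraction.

F'(y) = 2y.
F(2) = −2, F'(2) = 4, so y_1 = 2 − (−2)/4 = 5/2.
F(5/2) = 1/4, F'(5/2) = 5, so y_2 = (5/2) − (1/4)/5 = 49/20.

49/20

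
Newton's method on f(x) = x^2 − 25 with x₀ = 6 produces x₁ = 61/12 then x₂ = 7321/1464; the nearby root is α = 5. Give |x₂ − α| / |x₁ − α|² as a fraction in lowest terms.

6/61

x₁ − α = 61/12 − 5 = 1/12, so |x₁ − α| = 1/12.
x₂ − α = 7321/1464 − 5 = 1/1464, so |x₂ − α| = 1/1464.
|x₁ − α|² = 1/144.
Ratio = (1/1464) / (1/144) = 6/61.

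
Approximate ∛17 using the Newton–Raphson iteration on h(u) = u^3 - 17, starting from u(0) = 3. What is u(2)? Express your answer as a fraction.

1050433/408321

h'(u) = 3u^2.
h(3) = 10, h'(3) = 27, so u(1) = 3 - 10/27 = 71/27.
h(71/27) = 23300/19683, h'(71/27) = 5041/243, so u(2) = (71/27) - (23300/19683)/(5041/243) = 1050433/408321.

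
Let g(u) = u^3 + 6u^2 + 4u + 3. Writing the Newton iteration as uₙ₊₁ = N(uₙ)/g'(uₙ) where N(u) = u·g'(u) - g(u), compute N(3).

g'(u) = 3u^2 + 12u + 4.
N(u) = u·g'(u) - g(u) = u·(3u^2 + 12u + 4) - (u^3 + 6u^2 + 4u + 3) = 2u^3 + 6u^2 - 3.
N(3) = 105.

105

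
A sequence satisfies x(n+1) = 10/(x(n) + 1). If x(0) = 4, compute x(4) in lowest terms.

130/43

x(1) = 10/(4 + 1) = 2.
x(2) = 10/(2 + 1) = 10/3.
x(3) = 10/(10/3 + 1) = 30/13.
x(4) = 10/(30/13 + 1) = 130/43.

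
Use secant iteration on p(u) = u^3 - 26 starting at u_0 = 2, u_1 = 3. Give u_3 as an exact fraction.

p(2) = -18, p(3) = 1. u_2 = 3 - 1·(3 - 2)/(1 - (-18)) = 56/19.
p(3) = 1, p(56/19) = -2718/6859. u_3 = (56/19) - (-2718/6859)·((56/19) - 3)/((-2718/6859) - 1) = 28370/9577.

28370/9577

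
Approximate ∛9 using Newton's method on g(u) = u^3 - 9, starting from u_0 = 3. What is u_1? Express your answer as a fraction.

7/3

g'(u) = 3u^2.
g(3) = 18, g'(3) = 27, so u_1 = 3 - 18/27 = 7/3.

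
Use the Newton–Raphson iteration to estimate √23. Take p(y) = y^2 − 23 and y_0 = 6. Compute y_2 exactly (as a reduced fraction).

6793/1416

p'(y) = 2y.
p(6) = 13, p'(6) = 12, so y_1 = 6 − 13/12 = 59/12.
p(59/12) = 169/144, p'(59/12) = 59/6, so y_2 = (59/12) − (169/144)/(59/6) = 6793/1416.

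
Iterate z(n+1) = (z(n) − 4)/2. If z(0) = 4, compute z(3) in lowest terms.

−3

z(1) = (4 − 4)/2 = 0.
z(2) = (0 − 4)/2 = −2.
z(3) = ((−2) − 4)/2 = −3.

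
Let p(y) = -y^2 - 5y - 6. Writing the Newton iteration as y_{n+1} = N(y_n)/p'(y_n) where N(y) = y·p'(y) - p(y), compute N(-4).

-10

p'(y) = -2y - 5.
N(y) = y·p'(y) - p(y) = y·(-2y - 5) - (-y^2 - 5y - 6) = -y^2 + 6.
N(-4) = -10.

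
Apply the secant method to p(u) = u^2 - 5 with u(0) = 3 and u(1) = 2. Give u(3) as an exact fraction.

47/21

p(3) = 4, p(2) = -1. u(2) = 2 - (-1)·(2 - 3)/((-1) - 4) = 11/5.
p(2) = -1, p(11/5) = -4/25. u(3) = (11/5) - (-4/25)·((11/5) - 2)/((-4/25) - (-1)) = 47/21.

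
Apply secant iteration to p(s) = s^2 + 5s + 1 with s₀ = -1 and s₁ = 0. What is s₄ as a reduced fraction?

p(-1) = -3, p(0) = 1. s₂ = 0 - 1·(0 - (-1))/(1 - (-3)) = -1/4.
p(0) = 1, p(-1/4) = -3/16. s₃ = (-1/4) - (-3/16)·((-1/4) - 0)/((-3/16) - 1) = -4/19.
p(-1/4) = -3/16, p(-4/19) = -3/361. s₄ = (-4/19) - (-3/361)·((-4/19) - (-1/4))/((-3/361) - (-3/16)) = -24/115.

-24/115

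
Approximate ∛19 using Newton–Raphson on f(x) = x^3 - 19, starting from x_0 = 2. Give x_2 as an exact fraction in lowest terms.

59291/22050

f'(x) = 3x^2.
f(2) = -11, f'(2) = 12, so x_1 = 2 - (-11)/12 = 35/12.
f(35/12) = 10043/1728, f'(35/12) = 1225/48, so x_2 = (35/12) - (10043/1728)/(1225/48) = 59291/22050.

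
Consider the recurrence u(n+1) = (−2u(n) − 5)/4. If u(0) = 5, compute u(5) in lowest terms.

u(1) = (−2·5 − 5)/4 = −15/4.
u(2) = (−2·(−15/4) − 5)/4 = 5/8.
u(3) = (−2·(5/8) − 5)/4 = −25/16.
u(4) = (−2·(−25/16) − 5)/4 = −15/32.
u(5) = (−2·(−15/32) − 5)/4 = −65/64.

−65/64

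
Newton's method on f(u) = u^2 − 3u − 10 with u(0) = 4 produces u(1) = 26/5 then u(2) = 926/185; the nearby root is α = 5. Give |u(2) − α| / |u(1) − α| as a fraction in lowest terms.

1/37

u(1) − α = 26/5 − 5 = 1/5, so |u(1) − α| = 1/5.
u(2) − α = 926/185 − 5 = 1/185, so |u(2) − α| = 1/185.
Ratio = (1/185) / (1/5) = 1/37.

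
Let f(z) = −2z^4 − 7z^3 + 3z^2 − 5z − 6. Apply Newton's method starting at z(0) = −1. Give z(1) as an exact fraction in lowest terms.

f'(z) = −8z^3 − 21z^2 + 6z − 5.
f(−1) = 7, f'(−1) = −24, so z(1) = (−1) − 7/(−24) = −17/24.

−17/24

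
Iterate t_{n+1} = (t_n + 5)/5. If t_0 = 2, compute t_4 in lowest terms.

t_1 = (2 + 5)/5 = 7/5.
t_2 = ((7/5) + 5)/5 = 32/25.
t_3 = ((32/25) + 5)/5 = 157/125.
t_4 = ((157/125) + 5)/5 = 782/625.

782/625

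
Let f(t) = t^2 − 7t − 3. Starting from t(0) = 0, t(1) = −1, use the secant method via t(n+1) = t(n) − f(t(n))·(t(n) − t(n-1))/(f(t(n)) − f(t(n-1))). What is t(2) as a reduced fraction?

f(0) = −3, f(−1) = 5. t(2) = (−1) − 5·((−1) − 0)/(5 − (−3)) = −3/8.

−3/8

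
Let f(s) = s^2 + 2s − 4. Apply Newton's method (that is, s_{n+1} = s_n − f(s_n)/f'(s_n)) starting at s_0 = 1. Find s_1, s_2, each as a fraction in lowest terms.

s_1 = 5/4, s_2 = 89/72

f'(s) = 2s + 2.
f(1) = −1, f'(1) = 4, so s_1 = 1 − (−1)/4 = 5/4.
f(5/4) = 1/16, f'(5/4) = 9/2, so s_2 = (5/4) − (1/16)/(9/2) = 89/72.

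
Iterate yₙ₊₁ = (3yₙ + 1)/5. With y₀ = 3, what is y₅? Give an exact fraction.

y₁ = (3·3 + 1)/5 = 2.
y₂ = (3·2 + 1)/5 = 7/5.
y₃ = (3·(7/5) + 1)/5 = 26/25.
y₄ = (3·(26/25) + 1)/5 = 103/125.
y₅ = (3·(103/125) + 1)/5 = 434/625.

434/625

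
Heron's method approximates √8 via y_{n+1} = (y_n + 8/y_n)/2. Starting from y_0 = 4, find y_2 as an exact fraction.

y_1 = (4 + 8/4)/2 = 3.
y_2 = (3 + 8/3)/2 = 17/6.

17/6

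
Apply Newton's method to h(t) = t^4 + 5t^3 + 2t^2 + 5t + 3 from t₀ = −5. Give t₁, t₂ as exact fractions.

t₁ = −24/5, t₂ = −331053/69355

h'(t) = 4t^3 + 15t^2 + 4t + 5.
h(−5) = 28, h'(−5) = −140, so t₁ = (−5) − 28/(−140) = −24/5.
h(−24/5) = 1851/625, h'(−24/5) = −13871/125, so t₂ = (−24/5) − (1851/625)/(−13871/125) = −331053/69355.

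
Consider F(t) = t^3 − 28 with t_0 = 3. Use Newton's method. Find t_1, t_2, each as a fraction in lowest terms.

t_1 = 82/27, t_2 = 413465/136161

F'(t) = 3t^2.
F(3) = −1, F'(3) = 27, so t_1 = 3 − (−1)/27 = 82/27.
F(82/27) = 244/19683, F'(82/27) = 6724/243, so t_2 = (82/27) − (244/19683)/(6724/243) = 413465/136161.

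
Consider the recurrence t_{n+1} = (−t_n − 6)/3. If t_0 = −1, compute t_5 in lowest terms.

−365/243

t_1 = (−(−1) − 6)/3 = −5/3.
t_2 = (−(−5/3) − 6)/3 = −13/9.
t_3 = (−(−13/9) − 6)/3 = −41/27.
t_4 = (−(−41/27) − 6)/3 = −121/81.
t_5 = (−(−121/81) − 6)/3 = −365/243.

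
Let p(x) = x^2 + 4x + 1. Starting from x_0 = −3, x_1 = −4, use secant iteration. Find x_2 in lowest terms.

−11/3

p(−3) = −2, p(−4) = 1. x_2 = (−4) − 1·((−4) − (−3))/(1 − (−2)) = −11/3.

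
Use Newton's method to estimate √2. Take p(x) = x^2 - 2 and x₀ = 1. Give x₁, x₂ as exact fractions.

x₁ = 3/2, x₂ = 17/12

p'(x) = 2x.
p(1) = -1, p'(1) = 2, so x₁ = 1 - (-1)/2 = 3/2.
p(3/2) = 1/4, p'(3/2) = 3, so x₂ = (3/2) - (1/4)/3 = 17/12.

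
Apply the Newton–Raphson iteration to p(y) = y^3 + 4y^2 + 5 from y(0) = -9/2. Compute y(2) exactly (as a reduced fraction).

-755263/176715

p'(y) = 3y^2 + 8y.
p(-9/2) = -41/8, p'(-9/2) = 99/4, so y(1) = (-9/2) - (-41/8)/(99/4) = -425/99.
p(-425/99) = -386630/970299, p'(-425/99) = 68425/3267, so y(2) = (-425/99) - (-386630/970299)/(68425/3267) = -755263/176715.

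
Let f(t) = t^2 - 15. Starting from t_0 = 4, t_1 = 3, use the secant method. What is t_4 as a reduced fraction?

1677/433

f(4) = 1, f(3) = -6. t_2 = 3 - (-6)·(3 - 4)/((-6) - 1) = 27/7.
f(3) = -6, f(27/7) = -6/49. t_3 = (27/7) - (-6/49)·((27/7) - 3)/((-6/49) - (-6)) = 31/8.
f(27/7) = -6/49, f(31/8) = 1/64. t_4 = (31/8) - (1/64)·((31/8) - (27/7))/((1/64) - (-6/49)) = 1677/433.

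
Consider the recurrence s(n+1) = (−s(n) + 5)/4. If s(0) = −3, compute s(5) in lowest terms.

s(1) = (−(−3) + 5)/4 = 2.
s(2) = (−2 + 5)/4 = 3/4.
s(3) = (−(3/4) + 5)/4 = 17/16.
s(4) = (−(17/16) + 5)/4 = 63/64.
s(5) = (−(63/64) + 5)/4 = 257/256.

257/256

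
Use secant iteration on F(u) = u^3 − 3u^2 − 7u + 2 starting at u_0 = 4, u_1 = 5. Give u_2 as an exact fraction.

118/27

F(4) = −10, F(5) = 17. u_2 = 5 − 17·(5 − 4)/(17 − (−10)) = 118/27.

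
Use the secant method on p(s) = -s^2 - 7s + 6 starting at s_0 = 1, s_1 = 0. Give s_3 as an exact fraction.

p(1) = -2, p(0) = 6. s_2 = 0 - 6·(0 - 1)/(6 - (-2)) = 3/4.
p(0) = 6, p(3/4) = 3/16. s_3 = (3/4) - (3/16)·((3/4) - 0)/((3/16) - 6) = 24/31.

24/31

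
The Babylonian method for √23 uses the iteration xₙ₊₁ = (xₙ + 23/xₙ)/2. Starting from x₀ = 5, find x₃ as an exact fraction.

2649601/552480

x₁ = (5 + 23/5)/2 = 24/5.
x₂ = (24/5 + 23/(24/5))/2 = 1151/240.
x₃ = (1151/240 + 23/(1151/240))/2 = 2649601/552480.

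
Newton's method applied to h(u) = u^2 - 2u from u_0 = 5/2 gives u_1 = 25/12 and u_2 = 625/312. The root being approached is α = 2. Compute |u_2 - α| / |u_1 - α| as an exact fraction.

1/26

u_1 - α = 25/12 - 2 = 1/12, so |u_1 - α| = 1/12.
u_2 - α = 625/312 - 2 = 1/312, so |u_2 - α| = 1/312.
Ratio = (1/312) / (1/12) = 1/26.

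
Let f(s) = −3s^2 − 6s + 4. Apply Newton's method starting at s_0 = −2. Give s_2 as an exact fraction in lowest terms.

f'(s) = −6s − 6.
f(−2) = 4, f'(−2) = 6, so s_1 = (−2) − 4/6 = −8/3.
f(−8/3) = −4/3, f'(−8/3) = 10, so s_2 = (−8/3) − (−4/3)/10 = −38/15.

−38/15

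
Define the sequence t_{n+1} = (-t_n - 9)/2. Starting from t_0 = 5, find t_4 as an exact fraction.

-5/2

t_1 = (-5 - 9)/2 = -7.
t_2 = (-(-7) - 9)/2 = -1.
t_3 = (-(-1) - 9)/2 = -4.
t_4 = (-(-4) - 9)/2 = -5/2.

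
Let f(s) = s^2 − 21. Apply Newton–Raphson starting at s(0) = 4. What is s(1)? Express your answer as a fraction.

37/8

f'(s) = 2s.
f(4) = −5, f'(4) = 8, so s(1) = 4 − (−5)/8 = 37/8.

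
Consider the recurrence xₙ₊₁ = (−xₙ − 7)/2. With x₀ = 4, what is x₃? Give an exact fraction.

x₁ = (−4 − 7)/2 = −11/2.
x₂ = (−(−11/2) − 7)/2 = −3/4.
x₃ = (−(−3/4) − 7)/2 = −25/8.

−25/8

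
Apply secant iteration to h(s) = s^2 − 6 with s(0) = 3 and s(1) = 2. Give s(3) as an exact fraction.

27/11

h(3) = 3, h(2) = −2. s(2) = 2 − (−2)·(2 − 3)/((−2) − 3) = 12/5.
h(2) = −2, h(12/5) = −6/25. s(3) = (12/5) − (−6/25)·((12/5) − 2)/((−6/25) − (−2)) = 27/11.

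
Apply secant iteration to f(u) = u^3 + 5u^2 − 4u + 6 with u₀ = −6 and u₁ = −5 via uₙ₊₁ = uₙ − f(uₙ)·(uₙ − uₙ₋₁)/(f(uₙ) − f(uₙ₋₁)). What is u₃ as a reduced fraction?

−44781/7625

f(−6) = −6, f(−5) = 26. u₂ = (−5) − 26·((−5) − (−6))/(26 − (−6)) = −93/16.
f(−5) = 26, f(−93/16) = 7371/4096. u₃ = (−93/16) − (7371/4096)·((−93/16) − (−5))/((7371/4096) − 26) = −44781/7625.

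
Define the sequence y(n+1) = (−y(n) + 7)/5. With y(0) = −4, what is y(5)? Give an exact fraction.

y(1) = (−(−4) + 7)/5 = 11/5.
y(2) = (−(11/5) + 7)/5 = 24/25.
y(3) = (−(24/25) + 7)/5 = 151/125.
y(4) = (−(151/125) + 7)/5 = 724/625.
y(5) = (−(724/625) + 7)/5 = 3651/3125.

3651/3125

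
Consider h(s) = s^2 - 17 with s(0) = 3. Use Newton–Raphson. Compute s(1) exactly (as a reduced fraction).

13/3

h'(s) = 2s.
h(3) = -8, h'(3) = 6, so s(1) = 3 - (-8)/6 = 13/3.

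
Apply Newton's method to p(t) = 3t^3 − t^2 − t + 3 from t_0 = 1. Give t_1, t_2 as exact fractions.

p'(t) = 9t^2 − 2t − 1.
p(1) = 4, p'(1) = 6, so t_1 = 1 − 4/6 = 1/3.
p(1/3) = 8/3, p'(1/3) = −2/3, so t_2 = (1/3) − (8/3)/(−2/3) = 13/3.

t_1 = 1/3, t_2 = 13/3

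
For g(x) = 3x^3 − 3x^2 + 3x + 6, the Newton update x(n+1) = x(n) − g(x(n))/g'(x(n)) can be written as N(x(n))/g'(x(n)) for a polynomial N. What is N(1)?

−3

g'(x) = 9x^2 − 6x + 3.
N(x) = x·g'(x) − g(x) = x·(9x^2 − 6x + 3) − (3x^3 − 3x^2 + 3x + 6) = 6x^3 − 3x^2 − 6.
N(1) = −3.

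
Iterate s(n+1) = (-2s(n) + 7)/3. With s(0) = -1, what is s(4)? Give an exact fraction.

25/27

s(1) = (-2·(-1) + 7)/3 = 3.
s(2) = (-2·3 + 7)/3 = 1/3.
s(3) = (-2·(1/3) + 7)/3 = 19/9.
s(4) = (-2·(19/9) + 7)/3 = 25/27.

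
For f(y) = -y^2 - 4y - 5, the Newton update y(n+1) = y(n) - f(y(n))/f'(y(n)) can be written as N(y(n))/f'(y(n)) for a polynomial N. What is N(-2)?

f'(y) = -2y - 4.
N(y) = y·f'(y) - f(y) = y·(-2y - 4) - (-y^2 - 4y - 5) = -y^2 + 5.
N(-2) = 1.

1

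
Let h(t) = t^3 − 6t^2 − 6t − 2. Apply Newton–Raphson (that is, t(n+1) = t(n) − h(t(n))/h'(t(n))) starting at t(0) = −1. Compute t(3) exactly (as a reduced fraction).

h'(t) = 3t^2 − 12t − 6.
h(−1) = −3, h'(−1) = 9, so t(1) = (−1) − (−3)/9 = −2/3.
h(−2/3) = −26/27, h'(−2/3) = 10/3, so t(2) = (−2/3) − (−26/27)/(10/3) = −17/45.
h(−17/45) = −58643/91125, h'(−17/45) = −701/675, so t(3) = (−17/45) − (−58643/91125)/(−701/675) = −94394/94635.

−94394/94635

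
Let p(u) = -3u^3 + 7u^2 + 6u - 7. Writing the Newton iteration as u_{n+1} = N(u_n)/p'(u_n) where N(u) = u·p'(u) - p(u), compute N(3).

-92

p'(u) = -9u^2 + 14u + 6.
N(u) = u·p'(u) - p(u) = u·(-9u^2 + 14u + 6) - (-3u^3 + 7u^2 + 6u - 7) = -6u^3 + 7u^2 + 7.
N(3) = -92.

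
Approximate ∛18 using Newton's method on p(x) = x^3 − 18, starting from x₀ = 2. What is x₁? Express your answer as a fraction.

p'(x) = 3x^2.
p(2) = −10, p'(2) = 12, so x₁ = 2 − (−10)/12 = 17/6.

17/6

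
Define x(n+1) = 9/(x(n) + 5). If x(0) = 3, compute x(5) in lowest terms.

18234/12983

x(1) = 9/(3 + 5) = 9/8.
x(2) = 9/(9/8 + 5) = 72/49.
x(3) = 9/(72/49 + 5) = 441/317.
x(4) = 9/(441/317 + 5) = 2853/2026.
x(5) = 9/(2853/2026 + 5) = 18234/12983.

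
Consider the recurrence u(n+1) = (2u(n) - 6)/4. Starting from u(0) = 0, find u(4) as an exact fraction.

-45/16

u(1) = (2·0 - 6)/4 = -3/2.
u(2) = (2·(-3/2) - 6)/4 = -9/4.
u(3) = (2·(-9/4) - 6)/4 = -21/8.
u(4) = (2·(-21/8) - 6)/4 = -45/16.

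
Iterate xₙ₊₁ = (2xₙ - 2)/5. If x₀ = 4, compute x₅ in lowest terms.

x₁ = (2·4 - 2)/5 = 6/5.
x₂ = (2·(6/5) - 2)/5 = 2/25.
x₃ = (2·(2/25) - 2)/5 = -46/125.
x₄ = (2·(-46/125) - 2)/5 = -342/625.
x₅ = (2·(-342/625) - 2)/5 = -1934/3125.

-1934/3125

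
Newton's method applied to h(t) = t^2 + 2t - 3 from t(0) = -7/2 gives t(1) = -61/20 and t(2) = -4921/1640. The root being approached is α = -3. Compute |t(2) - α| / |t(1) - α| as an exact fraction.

1/82

t(1) - α = -61/20 - (-3) = -61/20 + 3 = -1/20, so |t(1) - α| = 1/20.
t(2) - α = -4921/1640 - (-3) = -4921/1640 + 3 = -1/1640, so |t(2) - α| = 1/1640.
Ratio = (1/1640) / (1/20) = 1/82.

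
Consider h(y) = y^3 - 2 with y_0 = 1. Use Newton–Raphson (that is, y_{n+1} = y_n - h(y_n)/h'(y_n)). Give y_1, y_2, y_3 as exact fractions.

h'(y) = 3y^2.
h(1) = -1, h'(1) = 3, so y_1 = 1 - (-1)/3 = 4/3.
h(4/3) = 10/27, h'(4/3) = 16/3, so y_2 = (4/3) - (10/27)/(16/3) = 91/72.
h(91/72) = 7075/373248, h'(91/72) = 8281/1728, so y_3 = (91/72) - (7075/373248)/(8281/1728) = 1126819/894348.

y_1 = 4/3, y_2 = 91/72, y_3 = 1126819/894348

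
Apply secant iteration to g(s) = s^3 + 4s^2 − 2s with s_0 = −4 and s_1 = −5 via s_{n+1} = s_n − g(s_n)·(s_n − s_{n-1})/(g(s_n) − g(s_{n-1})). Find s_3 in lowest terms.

−20500/4629

g(−4) = 8, g(−5) = −15. s_2 = (−5) − (−15)·((−5) − (−4))/((−15) − 8) = −100/23.
g(−5) = −15, g(−100/23) = 25800/12167. s_3 = (−100/23) − (25800/12167)·((−100/23) − (−5))/((25800/12167) − (−15)) = −20500/4629.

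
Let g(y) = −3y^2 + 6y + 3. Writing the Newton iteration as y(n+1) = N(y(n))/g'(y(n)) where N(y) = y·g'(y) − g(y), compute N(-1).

g'(y) = −6y + 6.
N(y) = y·g'(y) − g(y) = y·(−6y + 6) − (−3y^2 + 6y + 3) = −3y^2 − 3.
N(-1) = −6.

−6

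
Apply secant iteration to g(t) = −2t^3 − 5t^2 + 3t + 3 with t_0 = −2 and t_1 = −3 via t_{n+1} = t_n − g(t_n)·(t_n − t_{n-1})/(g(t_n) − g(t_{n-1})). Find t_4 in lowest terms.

−22389831/7873202

g(−2) = −7, g(−3) = 3. t_2 = (−3) − 3·((−3) − (−2))/(3 − (−7)) = −27/10.
g(−3) = 3, g(−27/10) = −273/125. t_3 = (−27/10) − (−273/125)·((−27/10) − (−3))/((−273/125) − 3) = −407/144.
g(−27/10) = −273/125, g(−407/144) = −394849/1492992. t_4 = (−407/144) − (−394849/1492992)·((−407/144) − (−27/10))/((−394849/1492992) − (−273/125)) = −22389831/7873202.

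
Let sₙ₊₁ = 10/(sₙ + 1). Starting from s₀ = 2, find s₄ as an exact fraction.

430/173

s₁ = 10/(2 + 1) = 10/3.
s₂ = 10/(10/3 + 1) = 30/13.
s₃ = 10/(30/13 + 1) = 130/43.
s₄ = 10/(130/43 + 1) = 430/173.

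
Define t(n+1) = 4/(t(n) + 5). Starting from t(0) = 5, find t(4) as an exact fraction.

620/883

t(1) = 4/(5 + 5) = 2/5.
t(2) = 4/(2/5 + 5) = 20/27.
t(3) = 4/(20/27 + 5) = 108/155.
t(4) = 4/(108/155 + 5) = 620/883.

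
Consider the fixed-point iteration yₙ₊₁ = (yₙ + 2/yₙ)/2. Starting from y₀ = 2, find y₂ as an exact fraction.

y₁ = (2 + 2/2)/2 = 3/2.
y₂ = (3/2 + 2/(3/2))/2 = 17/12.

17/12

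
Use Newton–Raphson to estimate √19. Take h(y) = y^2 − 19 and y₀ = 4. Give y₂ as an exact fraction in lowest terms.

h'(y) = 2y.
h(4) = −3, h'(4) = 8, so y₁ = 4 − (−3)/8 = 35/8.
h(35/8) = 9/64, h'(35/8) = 35/4, so y₂ = (35/8) − (9/64)/(35/4) = 2441/560.

2441/560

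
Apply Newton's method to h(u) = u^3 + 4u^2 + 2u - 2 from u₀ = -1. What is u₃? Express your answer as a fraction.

h'(u) = 3u^2 + 8u + 2.
h(-1) = -1, h'(-1) = -3, so u₁ = (-1) - (-1)/(-3) = -4/3.
h(-4/3) = 2/27, h'(-4/3) = -10/3, so u₂ = (-4/3) - (2/27)/(-10/3) = -59/45.
h(-59/45) = 1/91125, h'(-59/45) = -2249/675, so u₃ = (-59/45) - (1/91125)/(-2249/675) = -398072/303615.

-398072/303615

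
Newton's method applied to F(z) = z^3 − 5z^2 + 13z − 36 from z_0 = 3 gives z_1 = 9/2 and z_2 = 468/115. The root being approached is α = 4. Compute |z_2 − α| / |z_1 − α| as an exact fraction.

z_1 − α = 9/2 − 4 = 1/2, so |z_1 − α| = 1/2.
z_2 − α = 468/115 − 4 = 8/115, so |z_2 − α| = 8/115.
Ratio = (8/115) / (1/2) = 16/115.

16/115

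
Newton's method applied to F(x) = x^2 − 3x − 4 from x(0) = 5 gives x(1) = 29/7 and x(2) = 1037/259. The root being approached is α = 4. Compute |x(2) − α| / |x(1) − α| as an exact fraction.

x(1) − α = 29/7 − 4 = 1/7, so |x(1) − α| = 1/7.
x(2) − α = 1037/259 − 4 = 1/259, so |x(2) − α| = 1/259.
Ratio = (1/259) / (1/7) = 1/37.

1/37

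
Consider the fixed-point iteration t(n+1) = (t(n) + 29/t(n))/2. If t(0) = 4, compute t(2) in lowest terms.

t(1) = (4 + 29/4)/2 = 45/8.
t(2) = (45/8 + 29/(45/8))/2 = 3881/720.

3881/720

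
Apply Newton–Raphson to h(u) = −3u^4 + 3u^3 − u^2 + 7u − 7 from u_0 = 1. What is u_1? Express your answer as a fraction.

3/2

h'(u) = −12u^3 + 9u^2 − 2u + 7.
h(1) = −1, h'(1) = 2, so u_1 = 1 − (−1)/2 = 3/2.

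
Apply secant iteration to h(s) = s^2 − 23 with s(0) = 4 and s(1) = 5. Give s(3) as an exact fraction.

211/44

h(4) = −7, h(5) = 2. s(2) = 5 − 2·(5 − 4)/(2 − (−7)) = 43/9.
h(5) = 2, h(43/9) = −14/81. s(3) = (43/9) − (−14/81)·((43/9) − 5)/((−14/81) − 2) = 211/44.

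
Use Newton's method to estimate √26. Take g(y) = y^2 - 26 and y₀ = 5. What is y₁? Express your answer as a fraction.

g'(y) = 2y.
g(5) = -1, g'(5) = 10, so y₁ = 5 - (-1)/10 = 51/10.

51/10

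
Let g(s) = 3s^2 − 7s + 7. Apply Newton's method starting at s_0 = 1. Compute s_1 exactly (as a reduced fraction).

g'(s) = 6s − 7.
g(1) = 3, g'(1) = −1, so s_1 = 1 − 3/(−1) = 4.

4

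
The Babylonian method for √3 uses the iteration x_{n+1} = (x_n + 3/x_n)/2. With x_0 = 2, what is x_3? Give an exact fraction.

x_1 = (2 + 3/2)/2 = 7/4.
x_2 = (7/4 + 3/(7/4))/2 = 97/56.
x_3 = (97/56 + 3/(97/56))/2 = 18817/10864.

18817/10864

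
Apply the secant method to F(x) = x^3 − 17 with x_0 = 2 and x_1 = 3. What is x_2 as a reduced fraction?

47/19

F(2) = −9, F(3) = 10. x_2 = 3 − 10·(3 − 2)/(10 − (−9)) = 47/19.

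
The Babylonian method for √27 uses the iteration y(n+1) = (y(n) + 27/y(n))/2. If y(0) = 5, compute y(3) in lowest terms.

y(1) = (5 + 27/5)/2 = 26/5.
y(2) = (26/5 + 27/(26/5))/2 = 1351/260.
y(3) = (1351/260 + 27/(1351/260))/2 = 3650401/702520.

3650401/702520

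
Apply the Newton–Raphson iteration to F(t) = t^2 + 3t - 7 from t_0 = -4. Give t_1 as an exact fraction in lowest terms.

-23/5

F'(t) = 2t + 3.
F(-4) = -3, F'(-4) = -5, so t_1 = (-4) - (-3)/(-5) = -23/5.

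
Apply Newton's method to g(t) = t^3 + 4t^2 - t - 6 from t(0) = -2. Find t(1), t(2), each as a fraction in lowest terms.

t(1) = -6/5, t(2) = -1038/785

g'(t) = 3t^2 + 8t - 1.
g(-2) = 4, g'(-2) = -5, so t(1) = (-2) - 4/(-5) = -6/5.
g(-6/5) = -96/125, g'(-6/5) = -157/25, so t(2) = (-6/5) - (-96/125)/(-157/25) = -1038/785.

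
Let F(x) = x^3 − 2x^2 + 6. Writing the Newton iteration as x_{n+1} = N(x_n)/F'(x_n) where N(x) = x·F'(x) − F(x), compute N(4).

F'(x) = 3x^2 − 4x.
N(x) = x·F'(x) − F(x) = x·(3x^2 − 4x) − (x^3 − 2x^2 + 6) = 2x^3 − 2x^2 − 6.
N(4) = 90.

90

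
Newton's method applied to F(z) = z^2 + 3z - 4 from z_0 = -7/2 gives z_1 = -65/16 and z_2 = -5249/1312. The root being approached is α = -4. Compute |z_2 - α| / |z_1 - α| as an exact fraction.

z_1 - α = -65/16 - (-4) = -65/16 + 4 = -1/16, so |z_1 - α| = 1/16.
z_2 - α = -5249/1312 - (-4) = -5249/1312 + 4 = -1/1312, so |z_2 - α| = 1/1312.
Ratio = (1/1312) / (1/16) = 1/82.

1/82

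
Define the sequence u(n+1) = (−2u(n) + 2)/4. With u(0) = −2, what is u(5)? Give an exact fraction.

u(1) = (−2·(−2) + 2)/4 = 3/2.
u(2) = (−2·(3/2) + 2)/4 = −1/4.
u(3) = (−2·(−1/4) + 2)/4 = 5/8.
u(4) = (−2·(5/8) + 2)/4 = 3/16.
u(5) = (−2·(3/16) + 2)/4 = 13/32.

13/32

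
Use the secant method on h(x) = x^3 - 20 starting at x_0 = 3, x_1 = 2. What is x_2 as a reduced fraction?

50/19

h(3) = 7, h(2) = -12. x_2 = 2 - (-12)·(2 - 3)/((-12) - 7) = 50/19.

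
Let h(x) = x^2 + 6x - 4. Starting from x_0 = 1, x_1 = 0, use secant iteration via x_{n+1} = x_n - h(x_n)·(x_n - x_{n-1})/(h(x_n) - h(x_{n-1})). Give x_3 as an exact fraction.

14/23

h(1) = 3, h(0) = -4. x_2 = 0 - (-4)·(0 - 1)/((-4) - 3) = 4/7.
h(0) = -4, h(4/7) = -12/49. x_3 = (4/7) - (-12/49)·((4/7) - 0)/((-12/49) - (-4)) = 14/23.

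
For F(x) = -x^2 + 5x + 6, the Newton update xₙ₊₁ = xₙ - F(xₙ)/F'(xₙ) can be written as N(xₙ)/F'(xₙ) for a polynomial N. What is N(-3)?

-15

F'(x) = -2x + 5.
N(x) = x·F'(x) - F(x) = x·(-2x + 5) - (-x^2 + 5x + 6) = -x^2 - 6.
N(-3) = -15.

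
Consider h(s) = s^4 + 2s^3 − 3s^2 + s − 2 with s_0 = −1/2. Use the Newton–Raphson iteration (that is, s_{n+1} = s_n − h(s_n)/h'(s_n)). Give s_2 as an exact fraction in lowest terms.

126131/7360

h'(s) = 4s^3 + 6s^2 − 6s + 1.
h(−1/2) = −55/16, h'(−1/2) = 5, so s_1 = (−1/2) − (−55/16)/5 = 3/16.
h(3/16) = −124751/65536, h'(3/16) = 115/1024, so s_2 = (3/16) − (−124751/65536)/(115/1024) = 126131/7360.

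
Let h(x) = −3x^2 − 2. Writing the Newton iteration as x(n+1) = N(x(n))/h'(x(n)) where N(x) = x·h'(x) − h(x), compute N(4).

h'(x) = −6x.
N(x) = x·h'(x) − h(x) = x·(−6x) − (−3x^2 − 2) = −3x^2 + 2.
N(4) = −46.

−46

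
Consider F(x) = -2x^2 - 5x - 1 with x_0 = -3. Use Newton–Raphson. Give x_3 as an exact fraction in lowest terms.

-506321/221991

F'(x) = -4x - 5.
F(-3) = -4, F'(-3) = 7, so x_1 = (-3) - (-4)/7 = -17/7.
F(-17/7) = -32/49, F'(-17/7) = 33/7, so x_2 = (-17/7) - (-32/49)/(33/7) = -529/231.
F(-529/231) = -2048/53361, F'(-529/231) = 961/231, so x_3 = (-529/231) - (-2048/53361)/(961/231) = -506321/221991.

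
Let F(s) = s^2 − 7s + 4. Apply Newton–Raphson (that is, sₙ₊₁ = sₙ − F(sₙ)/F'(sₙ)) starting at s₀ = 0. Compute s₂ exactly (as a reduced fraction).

180/287

F'(s) = 2s − 7.
F(0) = 4, F'(0) = −7, so s₁ = 0 − 4/(−7) = 4/7.
F(4/7) = 16/49, F'(4/7) = −41/7, so s₂ = (4/7) − (16/49)/(−41/7) = 180/287.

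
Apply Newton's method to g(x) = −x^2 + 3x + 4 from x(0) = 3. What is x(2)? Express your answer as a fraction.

g'(x) = −2x + 3.
g(3) = 4, g'(3) = −3, so x(1) = 3 − 4/(−3) = 13/3.
g(13/3) = −16/9, g'(13/3) = −17/3, so x(2) = (13/3) − (−16/9)/(−17/3) = 205/51.

205/51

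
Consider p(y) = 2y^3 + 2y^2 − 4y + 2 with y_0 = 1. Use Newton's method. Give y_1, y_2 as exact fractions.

y_1 = 2/3, y_2 = 1/18

p'(y) = 6y^2 + 4y − 4.
p(1) = 2, p'(1) = 6, so y_1 = 1 − 2/6 = 2/3.
p(2/3) = 22/27, p'(2/3) = 4/3, so y_2 = (2/3) − (22/27)/(4/3) = 1/18.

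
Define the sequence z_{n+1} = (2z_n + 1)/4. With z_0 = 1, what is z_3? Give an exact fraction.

9/16

z_1 = (2·1 + 1)/4 = 3/4.
z_2 = (2·(3/4) + 1)/4 = 5/8.
z_3 = (2·(5/8) + 1)/4 = 9/16.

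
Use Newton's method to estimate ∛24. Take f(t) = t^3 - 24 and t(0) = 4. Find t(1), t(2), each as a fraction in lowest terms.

f'(t) = 3t^2.
f(4) = 40, f'(4) = 48, so t(1) = 4 - 40/48 = 19/6.
f(19/6) = 1675/216, f'(19/6) = 361/12, so t(2) = (19/6) - (1675/216)/(361/12) = 9451/3249.

t(1) = 19/6, t(2) = 9451/3249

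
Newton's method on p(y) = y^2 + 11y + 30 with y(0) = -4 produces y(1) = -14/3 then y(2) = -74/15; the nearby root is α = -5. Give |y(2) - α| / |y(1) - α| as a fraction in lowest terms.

y(1) - α = -14/3 - (-5) = -14/3 + 5 = 1/3, so |y(1) - α| = 1/3.
y(2) - α = -74/15 - (-5) = -74/15 + 5 = 1/15, so |y(2) - α| = 1/15.
Ratio = (1/15) / (1/3) = 1/5.

1/5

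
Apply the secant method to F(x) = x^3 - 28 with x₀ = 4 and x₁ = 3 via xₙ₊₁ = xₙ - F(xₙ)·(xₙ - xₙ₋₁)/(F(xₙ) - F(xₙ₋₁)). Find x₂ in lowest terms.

112/37

F(4) = 36, F(3) = -1. x₂ = 3 - (-1)·(3 - 4)/((-1) - 36) = 112/37.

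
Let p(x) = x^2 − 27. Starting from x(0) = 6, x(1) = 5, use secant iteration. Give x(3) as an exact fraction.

p(6) = 9, p(5) = −2. x(2) = 5 − (−2)·(5 − 6)/((−2) − 9) = 57/11.
p(5) = −2, p(57/11) = −18/121. x(3) = (57/11) − (−18/121)·((57/11) − 5)/((−18/121) − (−2)) = 291/56.

291/56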